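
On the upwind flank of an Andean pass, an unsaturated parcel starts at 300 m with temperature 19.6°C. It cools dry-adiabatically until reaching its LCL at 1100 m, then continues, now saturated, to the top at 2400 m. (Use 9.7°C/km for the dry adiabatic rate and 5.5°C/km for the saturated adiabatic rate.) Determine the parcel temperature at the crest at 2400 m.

4.69°C

300–1100 m, dry: Δz = 0.8 km ⇒ ΔT = -7.76°C; T = 11.84°C
1100–2400 m, saturated: Δz = 1.3 km ⇒ ΔT = -7.15°C; T = 4.69°C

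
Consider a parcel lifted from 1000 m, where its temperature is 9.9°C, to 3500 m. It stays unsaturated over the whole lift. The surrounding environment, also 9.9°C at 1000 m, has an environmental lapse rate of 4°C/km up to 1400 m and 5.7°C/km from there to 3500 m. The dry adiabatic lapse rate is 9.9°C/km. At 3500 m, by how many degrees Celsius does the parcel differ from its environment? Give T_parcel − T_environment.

Parcel:
  1000–3500 m, dry: Δz = 2.5 km ⇒ ΔT = -24.75°C; T = -14.85°C
Environment:
  1000–1400 m, environment, lower layer: Δz = 0.4 km ⇒ ΔT = -1.6°C; T = 8.3°C
  1400–3500 m, environment, upper layer: Δz = 2.1 km ⇒ ΔT = -11.97°C; T = -3.67°C
T_parcel − T_env = -14.85 − (-3.67) = -11.18°C

-11.18°C (parcel cooler than environment)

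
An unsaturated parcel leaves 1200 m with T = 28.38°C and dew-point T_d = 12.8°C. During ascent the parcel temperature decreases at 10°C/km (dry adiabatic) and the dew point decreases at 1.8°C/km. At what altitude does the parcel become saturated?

T and T_d converge at 10 − 1.8 = 8.2°C per km
Height above start = (28.38 − 12.8) / 8.2 = 1.9 km
LCL altitude = 1200 m + 1900 m = 3100 m

3100 m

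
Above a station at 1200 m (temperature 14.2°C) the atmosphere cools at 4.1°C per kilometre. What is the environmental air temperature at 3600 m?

Environmental to 3600 m: -4.1 × 2.4 km = -9.84°C, so T = 4.36°C.

4.36°C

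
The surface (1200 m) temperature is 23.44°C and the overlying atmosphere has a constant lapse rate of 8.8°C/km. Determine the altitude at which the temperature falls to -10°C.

5000 m

Height above start = (23.44 − (-10)) / 8.8 = 3.8 km
Altitude = 1200 m + 3800 m = 5000 m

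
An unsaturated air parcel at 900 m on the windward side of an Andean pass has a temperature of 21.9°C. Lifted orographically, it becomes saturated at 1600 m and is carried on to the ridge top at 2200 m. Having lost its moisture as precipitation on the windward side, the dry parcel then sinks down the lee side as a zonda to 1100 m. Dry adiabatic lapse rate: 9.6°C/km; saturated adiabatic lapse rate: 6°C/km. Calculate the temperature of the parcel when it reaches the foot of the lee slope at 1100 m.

From 900 m to 1600 m (dry): cools by 9.6 × 0.7 = 6.72°C, giving 15.18°C.
From 1600 m to 2200 m (saturated): cools by 6 × 0.6 = 3.6°C, giving 11.58°C.
From 2200 m to 1100 m (dry descent): warms by 9.6 × 1.1 = 10.56°C, giving 22.14°C.

22.14°C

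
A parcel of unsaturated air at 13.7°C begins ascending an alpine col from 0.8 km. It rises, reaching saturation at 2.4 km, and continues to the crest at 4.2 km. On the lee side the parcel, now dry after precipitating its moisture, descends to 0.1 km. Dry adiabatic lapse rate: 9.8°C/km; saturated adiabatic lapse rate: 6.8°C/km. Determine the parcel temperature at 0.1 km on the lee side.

Dry to 2400 m: -9.8 × 1.6 km = -15.68°C, so T = -1.98°C.
Saturated to 4200 m: -6.8 × 1.8 km = -12.24°C, so T = -14.22°C.
Dry descent to 100 m: +9.8 × 4.1 km = +40.18°C, so T = 25.96°C.

25.96°C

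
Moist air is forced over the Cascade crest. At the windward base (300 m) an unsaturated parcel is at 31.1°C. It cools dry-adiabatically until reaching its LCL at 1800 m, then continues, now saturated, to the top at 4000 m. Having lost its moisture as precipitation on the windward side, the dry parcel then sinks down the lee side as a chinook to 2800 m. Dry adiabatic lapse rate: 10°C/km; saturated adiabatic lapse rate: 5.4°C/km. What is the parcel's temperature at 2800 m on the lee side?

From 300 m to 1800 m (dry): cools by 10 × 1.5 = 15°C, giving 16.1°C.
From 1800 m to 4000 m (saturated): cools by 5.4 × 2.2 = 11.88°C, giving 4.22°C.
From 4000 m to 2800 m (dry descent): warms by 10 × 1.2 = 12°C, giving 16.22°C.

16.22°C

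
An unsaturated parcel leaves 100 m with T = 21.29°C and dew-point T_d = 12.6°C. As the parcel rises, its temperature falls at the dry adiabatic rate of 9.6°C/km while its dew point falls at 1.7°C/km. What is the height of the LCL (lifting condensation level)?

T and T_d converge at 9.6 − 1.7 = 7.9°C per km
Height above start = (21.29 − 12.6) / 7.9 = 1.1 km
LCL altitude = 100 m + 1100 m = 1200 m

1200 m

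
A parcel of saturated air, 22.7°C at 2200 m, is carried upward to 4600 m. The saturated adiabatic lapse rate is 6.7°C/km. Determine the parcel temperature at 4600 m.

From 2200 m to 4600 m (saturated adiabatic): cools by 6.7 × 2.4 = 16.08°C, giving 6.62°C.

6.62°C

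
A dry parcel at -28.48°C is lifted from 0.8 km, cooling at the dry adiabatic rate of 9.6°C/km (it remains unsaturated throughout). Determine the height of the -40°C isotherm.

Height above start = (-28.48 − (-40)) / 9.6 = 1.2 km
Altitude = 800 m + 1200 m = 2000 m

2 km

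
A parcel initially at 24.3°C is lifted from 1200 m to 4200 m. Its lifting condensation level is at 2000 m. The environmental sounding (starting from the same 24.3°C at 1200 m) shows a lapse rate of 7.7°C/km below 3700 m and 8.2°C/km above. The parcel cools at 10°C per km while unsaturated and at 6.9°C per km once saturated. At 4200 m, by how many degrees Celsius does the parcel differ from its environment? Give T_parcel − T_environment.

Parcel:
  From 1200 m to 2000 m (dry): cools by 10 × 0.8 = 8°C, giving 16.3°C.
  From 2000 m to 4200 m (saturated): cools by 6.9 × 2.2 = 15.18°C, giving 1.12°C.
Environment:
  From 1200 m to 3700 m (environment, lower layer): cools by 7.7 × 2.5 = 19.25°C, giving 5.05°C.
  From 3700 m to 4200 m (environment, upper layer): cools by 8.2 × 0.5 = 4.1°C, giving 0.95°C.
T_parcel − T_env = 1.12 − 0.95 = +0.17°C

+0.17°C (parcel warmer than environment)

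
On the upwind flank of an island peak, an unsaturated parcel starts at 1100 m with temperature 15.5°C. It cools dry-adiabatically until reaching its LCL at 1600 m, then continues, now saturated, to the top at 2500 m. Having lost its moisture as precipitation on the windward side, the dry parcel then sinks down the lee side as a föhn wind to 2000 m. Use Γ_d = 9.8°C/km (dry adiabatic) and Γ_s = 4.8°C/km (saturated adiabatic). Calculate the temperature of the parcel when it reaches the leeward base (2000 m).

1100–1600 m, dry: Δz = 0.5 km ⇒ ΔT = -4.9°C; T = 10.6°C
1600–2500 m, saturated: Δz = 0.9 km ⇒ ΔT = -4.32°C; T = 6.28°C
2500–2000 m, dry descent: Δz = 0.5 km ⇒ ΔT = +4.9°C; T = 11.18°C

11.18°C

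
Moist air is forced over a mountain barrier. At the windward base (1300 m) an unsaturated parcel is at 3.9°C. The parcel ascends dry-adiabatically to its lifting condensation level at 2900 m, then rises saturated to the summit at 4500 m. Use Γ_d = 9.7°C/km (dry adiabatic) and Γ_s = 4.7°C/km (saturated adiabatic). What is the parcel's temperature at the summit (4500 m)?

From 1300 m to 2900 m (dry): cools by 9.7 × 1.6 = 15.52°C, giving -11.62°C.
From 2900 m to 4500 m (saturated): cools by 4.7 × 1.6 = 7.52°C, giving -19.14°C.

-19.14°C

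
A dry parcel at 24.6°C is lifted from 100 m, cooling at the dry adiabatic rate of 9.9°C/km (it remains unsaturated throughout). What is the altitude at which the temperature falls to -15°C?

4100 m

Height above start = (24.6 − (-15)) / 9.9 = 4 km
Altitude = 100 m + 4000 m = 4100 m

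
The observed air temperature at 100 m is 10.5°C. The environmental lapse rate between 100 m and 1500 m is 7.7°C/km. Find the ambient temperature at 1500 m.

100–1500 m, environmental: Δz = 1.4 km ⇒ ΔT = -10.78°C; T = -0.28°C

-0.28°C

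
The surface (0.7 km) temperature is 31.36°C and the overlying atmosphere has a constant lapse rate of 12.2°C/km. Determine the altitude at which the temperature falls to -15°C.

Height above start = (31.36 − (-15)) / 12.2 = 3.8 km
Altitude = 700 m + 3800 m = 4500 m

4.5 km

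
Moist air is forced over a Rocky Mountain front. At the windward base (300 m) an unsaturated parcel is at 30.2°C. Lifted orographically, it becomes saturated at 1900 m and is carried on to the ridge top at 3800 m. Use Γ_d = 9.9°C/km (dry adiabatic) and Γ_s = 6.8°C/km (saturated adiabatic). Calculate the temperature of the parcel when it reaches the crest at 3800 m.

300–1900 m, dry: Δz = 1.6 km ⇒ ΔT = -15.84°C; T = 14.36°C
1900–3800 m, saturated: Δz = 1.9 km ⇒ ΔT = -12.92°C; T = 1.44°C

1.44°C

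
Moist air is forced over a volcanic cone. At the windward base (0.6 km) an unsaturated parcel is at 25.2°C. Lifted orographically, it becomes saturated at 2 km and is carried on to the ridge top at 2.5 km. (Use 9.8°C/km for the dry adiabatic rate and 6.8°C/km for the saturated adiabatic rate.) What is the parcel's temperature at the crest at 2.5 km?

From 600 m to 2000 m (dry): cools by 9.8 × 1.4 = 13.72°C, giving 11.48°C.
From 2000 m to 2500 m (saturated): cools by 6.8 × 0.5 = 3.4°C, giving 8.08°C.

8.08°C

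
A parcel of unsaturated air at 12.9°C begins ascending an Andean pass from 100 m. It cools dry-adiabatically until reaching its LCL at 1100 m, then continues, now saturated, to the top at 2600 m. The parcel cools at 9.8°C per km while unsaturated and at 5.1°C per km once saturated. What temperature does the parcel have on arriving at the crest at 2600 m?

100–1100 m, dry: Δz = 1 km ⇒ ΔT = -9.8°C; T = 3.1°C
1100–2600 m, saturated: Δz = 1.5 km ⇒ ΔT = -7.65°C; T = -4.55°C

-4.55°C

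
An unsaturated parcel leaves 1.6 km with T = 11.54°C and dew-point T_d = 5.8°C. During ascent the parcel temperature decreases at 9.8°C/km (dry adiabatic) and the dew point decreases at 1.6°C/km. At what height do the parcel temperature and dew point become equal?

T and T_d converge at 9.8 − 1.6 = 8.2°C per km
Height above start = (11.54 − 5.8) / 8.2 = 0.7 km
LCL altitude = 1600 m + 700 m = 2300 m

2.3 km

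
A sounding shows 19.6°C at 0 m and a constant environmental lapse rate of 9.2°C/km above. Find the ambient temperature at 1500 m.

0–1500 m, environmental: Δz = 1.5 km ⇒ ΔT = -13.8°C; T = 5.8°C

5.8°C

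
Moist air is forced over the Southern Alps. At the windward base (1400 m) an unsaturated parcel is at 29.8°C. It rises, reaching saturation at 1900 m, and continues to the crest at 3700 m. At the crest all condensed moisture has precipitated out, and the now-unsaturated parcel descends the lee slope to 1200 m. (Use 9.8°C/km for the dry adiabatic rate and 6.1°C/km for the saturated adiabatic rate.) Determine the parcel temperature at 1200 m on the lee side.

38.42°C

From 1400 m to 1900 m (dry): cools by 9.8 × 0.5 = 4.9°C, giving 24.9°C.
From 1900 m to 3700 m (saturated): cools by 6.1 × 1.8 = 10.98°C, giving 13.92°C.
From 3700 m to 1200 m (dry descent): warms by 9.8 × 2.5 = 24.5°C, giving 38.42°C.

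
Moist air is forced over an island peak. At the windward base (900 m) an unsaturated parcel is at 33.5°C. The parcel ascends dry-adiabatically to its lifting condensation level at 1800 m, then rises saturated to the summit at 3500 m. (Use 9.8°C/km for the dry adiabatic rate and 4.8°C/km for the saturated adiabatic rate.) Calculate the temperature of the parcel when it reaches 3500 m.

16.52°C

900–1800 m, dry: Δz = 0.9 km ⇒ ΔT = -8.82°C; T = 24.68°C
1800–3500 m, saturated: Δz = 1.7 km ⇒ ΔT = -8.16°C; T = 16.52°C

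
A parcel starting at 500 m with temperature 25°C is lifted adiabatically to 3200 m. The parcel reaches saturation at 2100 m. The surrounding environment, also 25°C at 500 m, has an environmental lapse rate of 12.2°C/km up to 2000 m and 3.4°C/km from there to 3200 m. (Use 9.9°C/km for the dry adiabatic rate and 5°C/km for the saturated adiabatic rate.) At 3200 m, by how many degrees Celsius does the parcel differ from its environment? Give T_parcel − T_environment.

Parcel:
  500 → 2100 m (dry, 9.9°C/km): ΔT = -9.9 × 1.6 = -15.84°C → T = 9.16°C
  2100 → 3200 m (saturated, 5°C/km): ΔT = -5 × 1.1 = -5.5°C → T = 3.66°C
Environment:
  500 → 2000 m (environment, lower layer, 12.2°C/km): ΔT = -12.2 × 1.5 = -18.3°C → T = 6.7°C
  2000 → 3200 m (environment, upper layer, 3.4°C/km): ΔT = -3.4 × 1.2 = -4.08°C → T = 2.62°C
T_parcel − T_env = 3.66 − 2.62 = +1.04°C

+1.04°C (parcel warmer than environment)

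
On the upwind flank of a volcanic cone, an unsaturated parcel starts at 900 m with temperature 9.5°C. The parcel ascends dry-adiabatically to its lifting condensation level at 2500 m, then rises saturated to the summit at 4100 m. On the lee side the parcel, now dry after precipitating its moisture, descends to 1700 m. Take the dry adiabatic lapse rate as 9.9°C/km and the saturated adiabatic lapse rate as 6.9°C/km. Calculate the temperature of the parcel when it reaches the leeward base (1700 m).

6.38°C

Dry to 2500 m: -9.9 × 1.6 km = -15.84°C, so T = -6.34°C.
Saturated to 4100 m: -6.9 × 1.6 km = -11.04°C, so T = -17.38°C.
Dry descent to 1700 m: +9.9 × 2.4 km = +23.76°C, so T = 6.38°C.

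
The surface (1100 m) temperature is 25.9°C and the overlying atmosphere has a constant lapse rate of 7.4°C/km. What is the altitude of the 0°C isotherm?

Height above start = (25.9 − 0) / 7.4 = 3.5 km
Altitude = 1100 m + 3500 m = 4600 m

4600 m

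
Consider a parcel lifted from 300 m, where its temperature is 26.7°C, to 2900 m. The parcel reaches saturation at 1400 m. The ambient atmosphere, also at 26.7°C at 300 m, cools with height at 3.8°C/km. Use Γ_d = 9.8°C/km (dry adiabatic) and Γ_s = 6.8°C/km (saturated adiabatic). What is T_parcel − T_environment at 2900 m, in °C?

-11.1°C (parcel cooler than environment)

Parcel:
  300 → 1400 m (dry, 9.8°C/km): ΔT = -9.8 × 1.1 = -10.78°C → T = 15.92°C
  1400 → 2900 m (saturated, 6.8°C/km): ΔT = -6.8 × 1.5 = -10.2°C → T = 5.72°C
Environment:
  300 → 2900 m (environment, 3.8°C/km): ΔT = -3.8 × 2.6 = -9.88°C → T = 16.82°C
T_parcel − T_env = 5.72 − 16.82 = -11.1°C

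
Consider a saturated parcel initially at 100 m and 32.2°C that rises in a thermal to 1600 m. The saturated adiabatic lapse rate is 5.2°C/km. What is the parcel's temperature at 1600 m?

24.4°C

100 → 1600 m (saturated adiabatic, 5.2°C/km): ΔT = -5.2 × 1.5 = -7.8°C → T = 24.4°C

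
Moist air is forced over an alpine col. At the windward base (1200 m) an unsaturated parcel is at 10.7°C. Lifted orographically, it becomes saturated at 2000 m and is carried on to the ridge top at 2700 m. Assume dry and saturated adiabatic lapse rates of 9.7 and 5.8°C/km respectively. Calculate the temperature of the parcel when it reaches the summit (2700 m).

From 1200 m to 2000 m (dry): cools by 9.7 × 0.8 = 7.76°C, giving 2.94°C.
From 2000 m to 2700 m (saturated): cools by 5.8 × 0.7 = 4.06°C, giving -1.12°C.

-1.12°C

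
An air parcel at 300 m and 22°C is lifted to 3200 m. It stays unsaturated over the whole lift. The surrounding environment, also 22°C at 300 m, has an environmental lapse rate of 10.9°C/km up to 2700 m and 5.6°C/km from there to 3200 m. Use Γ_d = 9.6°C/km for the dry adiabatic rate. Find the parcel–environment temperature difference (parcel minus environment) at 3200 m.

Parcel:
  From 300 m to 3200 m (dry): cools by 9.6 × 2.9 = 27.84°C, giving -5.84°C.
Environment:
  From 300 m to 2700 m (environment, lower layer): cools by 10.9 × 2.4 = 26.16°C, giving -4.16°C.
  From 2700 m to 3200 m (environment, upper layer): cools by 5.6 × 0.5 = 2.8°C, giving -6.96°C.
T_parcel − T_env = -5.84 − (-6.96) = +1.12°C

+1.12°C (parcel warmer than environment)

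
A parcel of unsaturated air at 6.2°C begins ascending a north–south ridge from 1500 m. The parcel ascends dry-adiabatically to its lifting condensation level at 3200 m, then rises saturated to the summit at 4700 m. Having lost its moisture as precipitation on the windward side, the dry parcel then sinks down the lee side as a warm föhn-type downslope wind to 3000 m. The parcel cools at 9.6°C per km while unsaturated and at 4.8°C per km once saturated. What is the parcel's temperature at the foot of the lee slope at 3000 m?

1500 → 3200 m (dry, 9.6°C/km): ΔT = -9.6 × 1.7 = -16.32°C → T = -10.12°C
3200 → 4700 m (saturated, 4.8°C/km): ΔT = -4.8 × 1.5 = -7.2°C → T = -17.32°C
4700 → 3000 m (dry descent, 9.6°C/km): ΔT = +9.6 × 1.7 = +16.32°C → T = -1°C

-1°C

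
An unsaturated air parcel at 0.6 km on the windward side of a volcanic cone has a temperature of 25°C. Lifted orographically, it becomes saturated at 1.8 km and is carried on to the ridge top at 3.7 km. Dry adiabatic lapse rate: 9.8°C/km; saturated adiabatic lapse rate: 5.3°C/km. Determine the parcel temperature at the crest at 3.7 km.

600 → 1800 m (dry, 9.8°C/km): ΔT = -9.8 × 1.2 = -11.76°C → T = 13.24°C
1800 → 3700 m (saturated, 5.3°C/km): ΔT = -5.3 × 1.9 = -10.07°C → T = 3.17°C

3.17°C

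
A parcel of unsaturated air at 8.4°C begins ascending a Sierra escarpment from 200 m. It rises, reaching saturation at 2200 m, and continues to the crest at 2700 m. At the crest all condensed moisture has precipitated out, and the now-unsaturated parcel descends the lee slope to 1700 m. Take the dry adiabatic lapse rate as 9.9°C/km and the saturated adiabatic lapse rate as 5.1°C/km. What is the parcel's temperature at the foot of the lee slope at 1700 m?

-4.05°C

200 → 2200 m (dry, 9.9°C/km): ΔT = -9.9 × 2 = -19.8°C → T = -11.4°C
2200 → 2700 m (saturated, 5.1°C/km): ΔT = -5.1 × 0.5 = -2.55°C → T = -13.95°C
2700 → 1700 m (dry descent, 9.9°C/km): ΔT = +9.9 × 1 = +9.9°C → T = -4.05°C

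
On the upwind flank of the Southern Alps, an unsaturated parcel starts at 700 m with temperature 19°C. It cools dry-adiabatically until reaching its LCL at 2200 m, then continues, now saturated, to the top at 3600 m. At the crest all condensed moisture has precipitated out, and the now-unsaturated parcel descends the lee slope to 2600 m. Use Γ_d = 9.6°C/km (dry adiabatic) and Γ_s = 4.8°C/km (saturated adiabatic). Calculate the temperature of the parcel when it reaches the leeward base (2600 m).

7.48°C

Dry to 2200 m: -9.6 × 1.5 km = -14.4°C, so T = 4.6°C.
Saturated to 3600 m: -4.8 × 1.4 km = -6.72°C, so T = -2.12°C.
Dry descent to 2600 m: +9.6 × 1 km = +9.6°C, so T = 7.48°C.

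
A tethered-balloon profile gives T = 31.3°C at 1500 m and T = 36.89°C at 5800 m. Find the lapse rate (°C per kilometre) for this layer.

-1.3°C/km

Γ = −ΔT/Δz = (31.3 − 36.89) / (5800 − 1500) m
  = -5.59°C / 4.3 km = -1.3°C/km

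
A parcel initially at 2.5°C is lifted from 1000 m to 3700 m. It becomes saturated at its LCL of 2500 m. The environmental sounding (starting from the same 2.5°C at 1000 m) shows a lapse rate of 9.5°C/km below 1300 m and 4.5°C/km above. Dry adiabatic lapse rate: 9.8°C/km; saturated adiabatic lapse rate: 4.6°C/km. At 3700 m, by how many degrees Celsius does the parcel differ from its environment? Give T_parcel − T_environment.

Parcel:
  From 1000 m to 2500 m (dry): cools by 9.8 × 1.5 = 14.7°C, giving -12.2°C.
  From 2500 m to 3700 m (saturated): cools by 4.6 × 1.2 = 5.52°C, giving -17.72°C.
Environment:
  From 1000 m to 1300 m (environment, lower layer): cools by 9.5 × 0.3 = 2.85°C, giving -0.35°C.
  From 1300 m to 3700 m (environment, upper layer): cools by 4.5 × 2.4 = 10.8°C, giving -11.15°C.
T_parcel − T_env = -17.72 − (-11.15) = -6.57°C

-6.57°C (parcel cooler than environment)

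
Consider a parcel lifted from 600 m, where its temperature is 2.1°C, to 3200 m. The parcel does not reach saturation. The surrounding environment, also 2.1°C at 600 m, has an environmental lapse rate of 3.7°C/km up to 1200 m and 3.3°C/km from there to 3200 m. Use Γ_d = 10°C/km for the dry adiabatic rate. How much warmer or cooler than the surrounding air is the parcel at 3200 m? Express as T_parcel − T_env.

-17.18°C (parcel cooler than environment)

Parcel:
  600–3200 m, dry: Δz = 2.6 km ⇒ ΔT = -26°C; T = -23.9°C
Environment:
  600–1200 m, environment, lower layer: Δz = 0.6 km ⇒ ΔT = -2.22°C; T = -0.12°C
  1200–3200 m, environment, upper layer: Δz = 2 km ⇒ ΔT = -6.6°C; T = -6.72°C
T_parcel − T_env = -23.9 − (-6.72) = -17.18°C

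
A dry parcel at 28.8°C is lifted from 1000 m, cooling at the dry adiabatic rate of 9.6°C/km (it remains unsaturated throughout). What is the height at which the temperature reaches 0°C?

4000 m

Height above start = (28.8 − 0) / 9.6 = 3 km
Altitude = 1000 m + 3000 m = 4000 m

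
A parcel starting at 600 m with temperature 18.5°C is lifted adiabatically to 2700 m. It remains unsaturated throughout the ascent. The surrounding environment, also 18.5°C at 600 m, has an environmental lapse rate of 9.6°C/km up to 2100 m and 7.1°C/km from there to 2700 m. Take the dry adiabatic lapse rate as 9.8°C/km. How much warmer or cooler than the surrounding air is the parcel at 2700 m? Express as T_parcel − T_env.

Parcel:
  Dry to 2700 m: -9.8 × 2.1 km = -20.58°C, so T = -2.08°C.
Environment:
  Environment, lower layer to 2100 m: -9.6 × 1.5 km = -14.4°C, so T = 4.1°C.
  Environment, upper layer to 2700 m: -7.1 × 0.6 km = -4.26°C, so T = -0.16°C.
T_parcel − T_env = -2.08 − (-0.16) = -1.92°C

-1.92°C (parcel cooler than environment)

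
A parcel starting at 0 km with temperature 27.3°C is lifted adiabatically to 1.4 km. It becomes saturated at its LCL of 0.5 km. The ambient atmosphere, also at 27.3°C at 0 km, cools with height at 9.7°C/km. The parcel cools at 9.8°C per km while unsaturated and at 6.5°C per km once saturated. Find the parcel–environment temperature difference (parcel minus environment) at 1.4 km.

Parcel:
  0 → 500 m (dry, 9.8°C/km): ΔT = -9.8 × 0.5 = -4.9°C → T = 22.4°C
  500 → 1400 m (saturated, 6.5°C/km): ΔT = -6.5 × 0.9 = -5.85°C → T = 16.55°C
Environment:
  0 → 1400 m (environment, 9.7°C/km): ΔT = -9.7 × 1.4 = -13.58°C → T = 13.72°C
T_parcel − T_env = 16.55 − 13.72 = +2.83°C

+2.83°C (parcel warmer than environment)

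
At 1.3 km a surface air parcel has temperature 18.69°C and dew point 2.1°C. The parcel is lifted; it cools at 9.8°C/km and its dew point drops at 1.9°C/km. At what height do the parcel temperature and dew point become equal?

3.4 km

T and T_d converge at 9.8 − 1.9 = 7.9°C per km
Height above start = (18.69 − 2.1) / 7.9 = 2.1 km
LCL altitude = 1300 m + 2100 m = 3400 m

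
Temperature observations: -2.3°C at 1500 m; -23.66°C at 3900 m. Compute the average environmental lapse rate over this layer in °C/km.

Γ = −ΔT/Δz = (-2.3 − (-23.66)) / (3900 − 1500) m
  = 21.36°C / 2.4 km = 8.9°C/km

8.9°C/km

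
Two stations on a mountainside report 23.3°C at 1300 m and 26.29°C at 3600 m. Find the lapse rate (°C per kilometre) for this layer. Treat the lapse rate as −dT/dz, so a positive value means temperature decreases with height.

-1.3°C/km

Γ = −ΔT/Δz = (23.3 − 26.29) / (3600 − 1300) m
  = -2.99°C / 2.3 km = -1.3°C/km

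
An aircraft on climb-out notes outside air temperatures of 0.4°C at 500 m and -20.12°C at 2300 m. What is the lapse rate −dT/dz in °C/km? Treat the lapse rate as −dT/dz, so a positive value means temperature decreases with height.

Γ = −ΔT/Δz = (0.4 − (-20.12)) / (2300 − 500) m
  = 20.52°C / 1.8 km = 11.4°C/km

11.4°C/km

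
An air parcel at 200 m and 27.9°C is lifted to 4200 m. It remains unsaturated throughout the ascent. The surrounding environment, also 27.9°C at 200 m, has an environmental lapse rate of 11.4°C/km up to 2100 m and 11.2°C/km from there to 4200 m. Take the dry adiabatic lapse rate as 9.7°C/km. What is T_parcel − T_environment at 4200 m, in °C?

+6.38°C (parcel warmer than environment)

Parcel:
  From 200 m to 4200 m (dry): cools by 9.7 × 4 = 38.8°C, giving -10.9°C.
Environment:
  From 200 m to 2100 m (environment, lower layer): cools by 11.4 × 1.9 = 21.66°C, giving 6.24°C.
  From 2100 m to 4200 m (environment, upper layer): cools by 11.2 × 2.1 = 23.52°C, giving -17.28°C.
T_parcel − T_env = -10.9 − (-17.28) = +6.38°C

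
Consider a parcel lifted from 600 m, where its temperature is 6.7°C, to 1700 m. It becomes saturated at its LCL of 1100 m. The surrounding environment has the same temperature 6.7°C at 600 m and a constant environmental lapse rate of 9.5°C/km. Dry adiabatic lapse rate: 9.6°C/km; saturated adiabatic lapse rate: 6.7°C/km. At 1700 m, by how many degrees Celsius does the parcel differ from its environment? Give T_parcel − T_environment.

+1.63°C (parcel warmer than environment)

Parcel:
  600–1100 m, dry: Δz = 0.5 km ⇒ ΔT = -4.8°C; T = 1.9°C
  1100–1700 m, saturated: Δz = 0.6 km ⇒ ΔT = -4.02°C; T = -2.12°C
Environment:
  600–1700 m, environment: Δz = 1.1 km ⇒ ΔT = -10.45°C; T = -3.75°C
T_parcel − T_env = -2.12 − (-3.75) = +1.63°C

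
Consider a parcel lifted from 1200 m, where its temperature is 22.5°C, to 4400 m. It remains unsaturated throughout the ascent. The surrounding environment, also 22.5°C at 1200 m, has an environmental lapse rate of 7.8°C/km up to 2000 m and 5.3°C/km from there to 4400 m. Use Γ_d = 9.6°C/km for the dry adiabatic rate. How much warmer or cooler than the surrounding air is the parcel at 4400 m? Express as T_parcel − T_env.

-11.76°C (parcel cooler than environment)

Parcel:
  1200 → 4400 m (dry, 9.6°C/km): ΔT = -9.6 × 3.2 = -30.72°C → T = -8.22°C
Environment:
  1200 → 2000 m (environment, lower layer, 7.8°C/km): ΔT = -7.8 × 0.8 = -6.24°C → T = 16.26°C
  2000 → 4400 m (environment, upper layer, 5.3°C/km): ΔT = -5.3 × 2.4 = -12.72°C → T = 3.54°C
T_parcel − T_env = -8.22 − 3.54 = -11.76°C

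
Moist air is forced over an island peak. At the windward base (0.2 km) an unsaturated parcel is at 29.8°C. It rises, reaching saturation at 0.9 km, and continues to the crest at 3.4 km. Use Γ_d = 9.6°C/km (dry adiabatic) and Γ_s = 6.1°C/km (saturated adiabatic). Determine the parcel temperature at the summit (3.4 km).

7.83°C

Dry to 900 m: -9.6 × 0.7 km = -6.72°C, so T = 23.08°C.
Saturated to 3400 m: -6.1 × 2.5 km = -15.25°C, so T = 7.83°C.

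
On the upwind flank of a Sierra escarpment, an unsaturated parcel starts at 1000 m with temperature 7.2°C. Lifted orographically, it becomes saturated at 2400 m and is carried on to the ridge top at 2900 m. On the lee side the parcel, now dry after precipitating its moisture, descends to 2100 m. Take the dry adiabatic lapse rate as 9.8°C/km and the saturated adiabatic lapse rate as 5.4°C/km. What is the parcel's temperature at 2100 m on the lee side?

-1.38°C

Dry to 2400 m: -9.8 × 1.4 km = -13.72°C, so T = -6.52°C.
Saturated to 2900 m: -5.4 × 0.5 km = -2.7°C, so T = -9.22°C.
Dry descent to 2100 m: +9.8 × 0.8 km = +7.84°C, so T = -1.38°C.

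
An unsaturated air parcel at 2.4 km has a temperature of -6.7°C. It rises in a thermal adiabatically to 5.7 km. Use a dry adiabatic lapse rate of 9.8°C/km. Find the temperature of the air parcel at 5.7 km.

-39.04°C

From 2400 m to 5700 m (dry adiabatic): cools by 9.8 × 3.3 = 32.34°C, giving -39.04°C.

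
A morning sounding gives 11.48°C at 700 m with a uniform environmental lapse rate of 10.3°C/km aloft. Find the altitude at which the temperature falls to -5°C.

Height above start = (11.48 − (-5)) / 10.3 = 1.6 km
Altitude = 700 m + 1600 m = 2300 m

2300 m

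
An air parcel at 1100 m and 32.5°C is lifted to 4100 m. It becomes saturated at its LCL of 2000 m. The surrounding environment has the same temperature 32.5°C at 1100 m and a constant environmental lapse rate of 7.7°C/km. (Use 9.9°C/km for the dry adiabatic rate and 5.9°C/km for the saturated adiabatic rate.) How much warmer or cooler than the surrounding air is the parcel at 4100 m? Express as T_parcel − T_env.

Parcel:
  From 1100 m to 2000 m (dry): cools by 9.9 × 0.9 = 8.91°C, giving 23.59°C.
  From 2000 m to 4100 m (saturated): cools by 5.9 × 2.1 = 12.39°C, giving 11.2°C.
Environment:
  From 1100 m to 4100 m (environment): cools by 7.7 × 3 = 23.1°C, giving 9.4°C.
T_parcel − T_env = 11.2 − 9.4 = +1.8°C

+1.8°C (parcel warmer than environment)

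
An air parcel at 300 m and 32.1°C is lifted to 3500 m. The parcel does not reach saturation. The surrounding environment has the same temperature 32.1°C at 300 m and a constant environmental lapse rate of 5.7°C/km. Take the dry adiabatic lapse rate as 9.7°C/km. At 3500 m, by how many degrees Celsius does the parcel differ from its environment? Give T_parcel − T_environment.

Parcel:
  Dry to 3500 m: -9.7 × 3.2 km = -31.04°C, so T = 1.06°C.
Environment:
  Environment to 3500 m: -5.7 × 3.2 km = -18.24°C, so T = 13.86°C.
T_parcel − T_env = 1.06 − 13.86 = -12.8°C

-12.8°C (parcel cooler than environment)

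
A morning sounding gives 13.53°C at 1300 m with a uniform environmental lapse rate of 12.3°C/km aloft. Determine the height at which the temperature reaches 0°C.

2400 m

Height above start = (13.53 − 0) / 12.3 = 1.1 km
Altitude = 1300 m + 1100 m = 2400 m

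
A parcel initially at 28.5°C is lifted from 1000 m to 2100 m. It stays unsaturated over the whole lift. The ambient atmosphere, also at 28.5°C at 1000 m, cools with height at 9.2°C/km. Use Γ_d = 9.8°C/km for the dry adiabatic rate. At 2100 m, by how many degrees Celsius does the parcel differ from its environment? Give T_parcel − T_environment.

Parcel:
  From 1000 m to 2100 m (dry): cools by 9.8 × 1.1 = 10.78°C, giving 17.72°C.
Environment:
  From 1000 m to 2100 m (environment): cools by 9.2 × 1.1 = 10.12°C, giving 18.38°C.
T_parcel − T_env = 17.72 − 18.38 = -0.66°C

-0.66°C (parcel cooler than environment)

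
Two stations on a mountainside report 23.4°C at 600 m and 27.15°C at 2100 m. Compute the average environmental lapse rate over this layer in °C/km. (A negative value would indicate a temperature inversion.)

Γ = −ΔT/Δz = (23.4 − 27.15) / (2100 − 600) m
  = -3.75°C / 1.5 km = -2.5°C/km

-2.5°C/km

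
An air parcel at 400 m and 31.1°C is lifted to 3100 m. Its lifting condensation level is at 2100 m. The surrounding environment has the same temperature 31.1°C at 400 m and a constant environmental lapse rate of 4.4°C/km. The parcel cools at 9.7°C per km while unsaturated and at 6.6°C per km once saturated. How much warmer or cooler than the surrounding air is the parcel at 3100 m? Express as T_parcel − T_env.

-11.21°C (parcel cooler than environment)

Parcel:
  400 → 2100 m (dry, 9.7°C/km): ΔT = -9.7 × 1.7 = -16.49°C → T = 14.61°C
  2100 → 3100 m (saturated, 6.6°C/km): ΔT = -6.6 × 1 = -6.6°C → T = 8.01°C
Environment:
  400 → 3100 m (environment, 4.4°C/km): ΔT = -4.4 × 2.7 = -11.88°C → T = 19.22°C
T_parcel − T_env = 8.01 − 19.22 = -11.21°C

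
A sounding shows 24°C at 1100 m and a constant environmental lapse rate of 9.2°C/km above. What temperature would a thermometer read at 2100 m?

From 1100 m to 2100 m (environmental): cools by 9.2 × 1 = 9.2°C, giving 14.8°C.

14.8°C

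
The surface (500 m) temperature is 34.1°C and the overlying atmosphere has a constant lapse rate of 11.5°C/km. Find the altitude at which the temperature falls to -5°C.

Height above start = (34.1 − (-5)) / 11.5 = 3.4 km
Altitude = 500 m + 3400 m = 3900 m

3900 m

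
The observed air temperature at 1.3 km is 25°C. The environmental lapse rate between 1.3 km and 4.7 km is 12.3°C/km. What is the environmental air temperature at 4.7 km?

1300 → 4700 m (environmental, 12.3°C/km): ΔT = -12.3 × 3.4 = -41.82°C → T = -16.82°C

-16.82°C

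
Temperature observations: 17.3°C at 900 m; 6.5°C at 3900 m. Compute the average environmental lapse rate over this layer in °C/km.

3.6°C/km

Γ = −ΔT/Δz = (17.3 − 6.5) / (3900 − 900) m
  = 10.8°C / 3 km = 3.6°C/km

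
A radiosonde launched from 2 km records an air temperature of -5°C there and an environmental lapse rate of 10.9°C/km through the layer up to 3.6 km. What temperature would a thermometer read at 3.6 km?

From 2000 m to 3600 m (environmental): cools by 10.9 × 1.6 = 17.44°C, giving -22.44°C.

-22.44°C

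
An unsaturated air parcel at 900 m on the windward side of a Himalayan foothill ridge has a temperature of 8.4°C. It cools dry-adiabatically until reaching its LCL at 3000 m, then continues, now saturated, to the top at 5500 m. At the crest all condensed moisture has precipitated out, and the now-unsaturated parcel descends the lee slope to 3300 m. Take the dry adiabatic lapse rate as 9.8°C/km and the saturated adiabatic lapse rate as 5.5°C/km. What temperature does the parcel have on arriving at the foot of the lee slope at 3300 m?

900–3000 m, dry: Δz = 2.1 km ⇒ ΔT = -20.58°C; T = -12.18°C
3000–5500 m, saturated: Δz = 2.5 km ⇒ ΔT = -13.75°C; T = -25.93°C
5500–3300 m, dry descent: Δz = 2.2 km ⇒ ΔT = +21.56°C; T = -4.37°C

-4.37°C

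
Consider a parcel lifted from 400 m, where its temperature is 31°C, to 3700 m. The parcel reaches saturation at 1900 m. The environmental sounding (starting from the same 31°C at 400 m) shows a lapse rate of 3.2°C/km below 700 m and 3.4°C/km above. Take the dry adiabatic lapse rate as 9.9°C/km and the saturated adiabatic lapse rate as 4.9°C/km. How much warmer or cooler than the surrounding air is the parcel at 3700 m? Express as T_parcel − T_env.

-12.51°C (parcel cooler than environment)

Parcel:
  400–1900 m, dry: Δz = 1.5 km ⇒ ΔT = -14.85°C; T = 16.15°C
  1900–3700 m, saturated: Δz = 1.8 km ⇒ ΔT = -8.82°C; T = 7.33°C
Environment:
  400–700 m, environment, lower layer: Δz = 0.3 km ⇒ ΔT = -0.96°C; T = 30.04°C
  700–3700 m, environment, upper layer: Δz = 3 km ⇒ ΔT = -10.2°C; T = 19.84°C
T_parcel − T_env = 7.33 − 19.84 = -12.51°C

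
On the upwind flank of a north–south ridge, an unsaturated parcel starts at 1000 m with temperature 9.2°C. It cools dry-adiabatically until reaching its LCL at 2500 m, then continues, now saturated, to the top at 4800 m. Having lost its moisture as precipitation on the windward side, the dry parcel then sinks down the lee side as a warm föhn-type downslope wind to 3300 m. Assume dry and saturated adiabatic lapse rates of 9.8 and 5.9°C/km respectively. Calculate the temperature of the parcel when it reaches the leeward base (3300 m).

-4.37°C

Dry to 2500 m: -9.8 × 1.5 km = -14.7°C, so T = -5.5°C.
Saturated to 4800 m: -5.9 × 2.3 km = -13.57°C, so T = -19.07°C.
Dry descent to 3300 m: +9.8 × 1.5 km = +14.7°C, so T = -4.37°C.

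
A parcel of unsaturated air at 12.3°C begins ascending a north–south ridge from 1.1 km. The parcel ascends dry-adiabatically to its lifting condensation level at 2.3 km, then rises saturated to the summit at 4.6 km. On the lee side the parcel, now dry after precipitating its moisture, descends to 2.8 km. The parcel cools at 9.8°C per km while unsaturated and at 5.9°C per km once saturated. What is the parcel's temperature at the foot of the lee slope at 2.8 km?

4.61°C

1100–2300 m, dry: Δz = 1.2 km ⇒ ΔT = -11.76°C; T = 0.54°C
2300–4600 m, saturated: Δz = 2.3 km ⇒ ΔT = -13.57°C; T = -13.03°C
4600–2800 m, dry descent: Δz = 1.8 km ⇒ ΔT = +17.64°C; T = 4.61°C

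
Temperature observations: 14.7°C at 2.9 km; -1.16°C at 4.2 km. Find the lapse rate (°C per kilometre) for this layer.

Γ = −ΔT/Δz = (14.7 − (-1.16)) / (4200 − 2900) m
  = 15.86°C / 1.3 km = 12.2°C/km

12.2°C/km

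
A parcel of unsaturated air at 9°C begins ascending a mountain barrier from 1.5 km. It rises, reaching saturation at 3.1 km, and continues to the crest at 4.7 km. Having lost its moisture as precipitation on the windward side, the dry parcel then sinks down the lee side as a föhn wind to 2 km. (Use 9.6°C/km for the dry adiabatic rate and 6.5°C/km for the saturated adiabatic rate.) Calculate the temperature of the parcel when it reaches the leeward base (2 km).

9.16°C

1500 → 3100 m (dry, 9.6°C/km): ΔT = -9.6 × 1.6 = -15.36°C → T = -6.36°C
3100 → 4700 m (saturated, 6.5°C/km): ΔT = -6.5 × 1.6 = -10.4°C → T = -16.76°C
4700 → 2000 m (dry descent, 9.6°C/km): ΔT = +9.6 × 2.7 = +25.92°C → T = 9.16°C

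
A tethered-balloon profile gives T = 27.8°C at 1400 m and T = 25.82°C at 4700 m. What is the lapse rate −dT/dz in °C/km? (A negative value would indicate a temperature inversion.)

Γ = −ΔT/Δz = (27.8 − 25.82) / (4700 − 1400) m
  = 1.98°C / 3.3 km = 0.6°C/km

0.6°C/km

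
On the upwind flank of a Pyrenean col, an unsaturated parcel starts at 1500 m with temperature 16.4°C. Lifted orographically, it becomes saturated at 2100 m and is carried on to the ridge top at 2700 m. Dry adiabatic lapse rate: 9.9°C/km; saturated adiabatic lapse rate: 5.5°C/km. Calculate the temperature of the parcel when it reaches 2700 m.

7.16°C

1500–2100 m, dry: Δz = 0.6 km ⇒ ΔT = -5.94°C; T = 10.46°C
2100–2700 m, saturated: Δz = 0.6 km ⇒ ΔT = -3.3°C; T = 7.16°C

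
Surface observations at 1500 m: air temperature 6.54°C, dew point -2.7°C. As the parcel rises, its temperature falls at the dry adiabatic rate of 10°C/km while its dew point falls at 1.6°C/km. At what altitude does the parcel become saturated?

2600 m

T and T_d converge at 10 − 1.6 = 8.4°C per km
Height above start = (6.54 − (-2.7)) / 8.4 = 1.1 km
LCL altitude = 1500 m + 1100 m = 2600 m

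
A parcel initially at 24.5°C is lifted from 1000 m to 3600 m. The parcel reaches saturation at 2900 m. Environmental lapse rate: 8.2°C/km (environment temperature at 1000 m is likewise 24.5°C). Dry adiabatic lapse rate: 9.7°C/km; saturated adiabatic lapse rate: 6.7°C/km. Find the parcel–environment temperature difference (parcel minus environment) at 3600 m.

Parcel:
  From 1000 m to 2900 m (dry): cools by 9.7 × 1.9 = 18.43°C, giving 6.07°C.
  From 2900 m to 3600 m (saturated): cools by 6.7 × 0.7 = 4.69°C, giving 1.38°C.
Environment:
  From 1000 m to 3600 m (environment): cools by 8.2 × 2.6 = 21.32°C, giving 3.18°C.
T_parcel − T_env = 1.38 − 3.18 = -1.8°C

-1.8°C (parcel cooler than environment)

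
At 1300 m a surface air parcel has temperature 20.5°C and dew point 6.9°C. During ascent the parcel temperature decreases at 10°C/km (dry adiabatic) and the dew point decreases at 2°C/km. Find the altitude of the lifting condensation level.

T and T_d converge at 10 − 2 = 8°C per km
Height above start = (20.5 − 6.9) / 8 = 1.7 km
LCL altitude = 1300 m + 1700 m = 3000 m

3000 m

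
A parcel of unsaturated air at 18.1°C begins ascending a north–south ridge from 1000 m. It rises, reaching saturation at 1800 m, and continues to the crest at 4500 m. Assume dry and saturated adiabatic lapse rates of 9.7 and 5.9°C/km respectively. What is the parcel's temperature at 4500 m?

-5.59°C

From 1000 m to 1800 m (dry): cools by 9.7 × 0.8 = 7.76°C, giving 10.34°C.
From 1800 m to 4500 m (saturated): cools by 5.9 × 2.7 = 15.93°C, giving -5.59°C.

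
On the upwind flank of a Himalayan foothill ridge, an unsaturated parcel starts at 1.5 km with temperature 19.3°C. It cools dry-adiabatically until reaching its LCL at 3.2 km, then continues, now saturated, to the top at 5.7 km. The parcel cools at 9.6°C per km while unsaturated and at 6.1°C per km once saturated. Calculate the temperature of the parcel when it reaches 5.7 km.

-12.27°C

1500–3200 m, dry: Δz = 1.7 km ⇒ ΔT = -16.32°C; T = 2.98°C
3200–5700 m, saturated: Δz = 2.5 km ⇒ ΔT = -15.25°C; T = -12.27°C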